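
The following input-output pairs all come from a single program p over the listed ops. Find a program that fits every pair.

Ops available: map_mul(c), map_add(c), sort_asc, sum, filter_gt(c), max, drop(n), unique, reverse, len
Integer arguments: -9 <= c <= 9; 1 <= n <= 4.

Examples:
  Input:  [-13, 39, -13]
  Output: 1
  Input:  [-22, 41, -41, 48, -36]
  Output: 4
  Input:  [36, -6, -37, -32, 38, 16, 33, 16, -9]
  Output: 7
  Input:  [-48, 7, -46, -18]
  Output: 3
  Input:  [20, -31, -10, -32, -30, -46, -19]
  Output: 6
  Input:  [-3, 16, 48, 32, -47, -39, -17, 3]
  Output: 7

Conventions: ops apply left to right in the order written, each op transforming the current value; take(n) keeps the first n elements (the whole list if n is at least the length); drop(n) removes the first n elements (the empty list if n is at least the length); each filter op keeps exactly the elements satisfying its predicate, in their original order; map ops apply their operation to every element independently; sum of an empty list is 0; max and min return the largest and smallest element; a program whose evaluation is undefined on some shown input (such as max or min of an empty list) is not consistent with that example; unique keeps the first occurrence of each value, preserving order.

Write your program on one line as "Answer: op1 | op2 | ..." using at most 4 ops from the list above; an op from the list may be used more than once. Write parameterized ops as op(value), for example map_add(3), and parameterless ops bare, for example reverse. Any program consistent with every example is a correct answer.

unique | sort_asc | drop(1) | len

Check, running the answer program on each example:
  [-13, 39, -13] -> [-13, 39] -> [-13, 39] -> [39] -> 1
  [-22, 41, -41, 48, -36] -> [-22, 41, -41, 48, -36] -> [-41, -36, -22, 41, 48] -> [-36, -22, 41, 48] -> 4
  [36, -6, -37, -32, 38, 16, 33, 16, -9] -> [36, -6, -37, -32, 38, 16, 33, -9] -> [-37, -32, -9, -6, 16, 33, 36, 38] -> [-32, -9, -6, 16, 33, 36, 38] -> 7
  [-48, 7, -46, -18] -> [-48, 7, -46, -18] -> [-48, -46, -18, 7] -> [-46, -18, 7] -> 3
  [20, -31, -10, -32, -30, -46, -19] -> [20, -31, -10, -32, -30, -46, -19] -> [-46, -32, -31, -30, -19, -10, 20] -> [-32, -31, -30, -19, -10, 20] -> 6
  [-3, 16, 48, 32, -47, -39, -17, 3] -> [-3, 16, 48, 32, -47, -39, -17, 3] -> [-47, -39, -17, -3, 3, 16, 32, 48] -> [-39, -17, -3, 3, 16, 32, 48] -> 7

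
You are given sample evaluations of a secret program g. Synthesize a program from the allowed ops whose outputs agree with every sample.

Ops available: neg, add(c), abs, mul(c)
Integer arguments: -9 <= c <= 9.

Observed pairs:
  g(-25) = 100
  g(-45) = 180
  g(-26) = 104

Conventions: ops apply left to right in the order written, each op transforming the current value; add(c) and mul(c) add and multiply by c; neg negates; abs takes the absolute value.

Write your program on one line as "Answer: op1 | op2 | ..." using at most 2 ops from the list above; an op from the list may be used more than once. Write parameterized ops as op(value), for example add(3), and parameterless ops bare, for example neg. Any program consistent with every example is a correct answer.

mul(4) | neg

Check, running the answer program on each example:
  -25 -> -100 -> 100
  -45 -> -180 -> 180
  -26 -> -104 -> 104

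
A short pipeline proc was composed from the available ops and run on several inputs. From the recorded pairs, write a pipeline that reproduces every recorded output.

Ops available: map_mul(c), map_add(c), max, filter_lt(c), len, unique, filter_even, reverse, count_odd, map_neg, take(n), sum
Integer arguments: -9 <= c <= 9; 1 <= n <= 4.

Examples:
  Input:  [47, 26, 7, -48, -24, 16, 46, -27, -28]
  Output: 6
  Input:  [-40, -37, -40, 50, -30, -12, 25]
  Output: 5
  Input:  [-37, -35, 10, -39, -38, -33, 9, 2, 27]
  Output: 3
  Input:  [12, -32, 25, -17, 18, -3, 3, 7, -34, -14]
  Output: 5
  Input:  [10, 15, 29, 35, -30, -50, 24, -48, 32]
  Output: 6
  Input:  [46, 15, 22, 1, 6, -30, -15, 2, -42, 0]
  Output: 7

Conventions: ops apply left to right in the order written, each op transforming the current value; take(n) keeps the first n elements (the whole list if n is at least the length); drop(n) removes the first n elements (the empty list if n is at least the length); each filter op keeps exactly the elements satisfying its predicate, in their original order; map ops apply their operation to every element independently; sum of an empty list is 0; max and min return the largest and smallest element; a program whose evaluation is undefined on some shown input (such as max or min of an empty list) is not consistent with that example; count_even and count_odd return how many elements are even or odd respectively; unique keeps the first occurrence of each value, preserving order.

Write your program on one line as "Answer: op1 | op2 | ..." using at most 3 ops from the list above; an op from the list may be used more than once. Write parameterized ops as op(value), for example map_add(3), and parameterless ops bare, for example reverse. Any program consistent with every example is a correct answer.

map_add(-3) | count_odd

Check, running the answer program on each example:
  [47, 26, 7, -48, -24, 16, 46, -27, -28] -> [44, 23, 4, -51, -27, 13, 43, -30, -31] -> 6
  [-40, -37, -40, 50, -30, -12, 25] -> [-43, -40, -43, 47, -33, -15, 22] -> 5
  [-37, -35, 10, -39, -38, -33, 9, 2, 27] -> [-40, -38, 7, -42, -41, -36, 6, -1, 24] -> 3
  [12, -32, 25, -17, 18, -3, 3, 7, -34, -14] -> [9, -35, 22, -20, 15, -6, 0, 4, -37, -17] -> 5
  [10, 15, 29, 35, -30, -50, 24, -48, 32] -> [7, 12, 26, 32, -33, -53, 21, -51, 29] -> 6
  [46, 15, 22, 1, 6, -30, -15, 2, -42, 0] -> [43, 12, 19, -2, 3, -33, -18, -1, -45, -3] -> 7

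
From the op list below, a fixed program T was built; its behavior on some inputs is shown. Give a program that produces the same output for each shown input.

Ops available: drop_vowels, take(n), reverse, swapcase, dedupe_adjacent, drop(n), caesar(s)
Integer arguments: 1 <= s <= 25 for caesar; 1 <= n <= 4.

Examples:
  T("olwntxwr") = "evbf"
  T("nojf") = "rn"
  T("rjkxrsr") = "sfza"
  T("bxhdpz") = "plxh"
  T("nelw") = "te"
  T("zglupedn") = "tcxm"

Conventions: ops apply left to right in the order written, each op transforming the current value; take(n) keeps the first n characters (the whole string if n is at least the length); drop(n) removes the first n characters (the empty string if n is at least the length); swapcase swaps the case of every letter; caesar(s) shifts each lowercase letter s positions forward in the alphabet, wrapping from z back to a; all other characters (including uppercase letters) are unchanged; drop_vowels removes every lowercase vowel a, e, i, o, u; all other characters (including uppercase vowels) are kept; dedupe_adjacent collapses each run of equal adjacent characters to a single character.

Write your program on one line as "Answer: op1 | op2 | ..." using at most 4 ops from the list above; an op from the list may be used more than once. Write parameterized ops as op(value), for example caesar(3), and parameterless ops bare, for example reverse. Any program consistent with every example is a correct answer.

drop(2) | take(4) | caesar(8)

Check, running the answer program on each example:
  "olwntxwr" -> "wntxwr" -> "wntx" -> "evbf"
  "nojf" -> "jf" -> "jf" -> "rn"
  "rjkxrsr" -> "kxrsr" -> "kxrs" -> "sfza"
  "bxhdpz" -> "hdpz" -> "hdpz" -> "plxh"
  "nelw" -> "lw" -> "lw" -> "te"
  "zglupedn" -> "lupedn" -> "lupe" -> "tcxm"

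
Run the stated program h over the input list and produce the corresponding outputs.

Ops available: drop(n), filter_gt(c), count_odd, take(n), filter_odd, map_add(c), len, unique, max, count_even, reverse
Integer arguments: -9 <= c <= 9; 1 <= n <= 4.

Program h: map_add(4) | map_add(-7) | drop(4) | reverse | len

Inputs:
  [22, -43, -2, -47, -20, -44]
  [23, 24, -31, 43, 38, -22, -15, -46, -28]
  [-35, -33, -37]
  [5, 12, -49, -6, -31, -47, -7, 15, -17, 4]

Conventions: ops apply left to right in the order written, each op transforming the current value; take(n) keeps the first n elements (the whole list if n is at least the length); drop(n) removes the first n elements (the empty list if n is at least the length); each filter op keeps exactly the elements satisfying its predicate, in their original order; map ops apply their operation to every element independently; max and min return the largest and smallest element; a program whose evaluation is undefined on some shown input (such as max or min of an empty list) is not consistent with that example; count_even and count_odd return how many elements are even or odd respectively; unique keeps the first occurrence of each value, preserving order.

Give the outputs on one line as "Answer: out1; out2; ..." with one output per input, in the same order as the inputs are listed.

Execution, op by op:
  [22, -43, -2, -47, -20, -44] -> [26, -39, 2, -43, -16, -40] -> [19, -46, -5, -50, -23, -47] -> [-23, -47] -> [-47, -23] -> 2
  [23, 24, -31, 43, 38, -22, -15, -46, -28] -> [27, 28, -27, 47, 42, -18, -11, -42, -24] -> [20, 21, -34, 40, 35, -25, -18, -49, -31] -> [35, -25, -18, -49, -31] -> [-31, -49, -18, -25, 35] -> 5
  [-35, -33, -37] -> [-31, -29, -33] -> [-38, -36, -40] -> [] -> [] -> 0
  [5, 12, -49, -6, -31, -47, -7, 15, -17, 4] -> [9, 16, -45, -2, -27, -43, -3, 19, -13, 8] -> [2, 9, -52, -9, -34, -50, -10, 12, -20, 1] -> [-34, -50, -10, 12, -20, 1] -> [1, -20, 12, -10, -50, -34] -> 6

2; 5; 0; 6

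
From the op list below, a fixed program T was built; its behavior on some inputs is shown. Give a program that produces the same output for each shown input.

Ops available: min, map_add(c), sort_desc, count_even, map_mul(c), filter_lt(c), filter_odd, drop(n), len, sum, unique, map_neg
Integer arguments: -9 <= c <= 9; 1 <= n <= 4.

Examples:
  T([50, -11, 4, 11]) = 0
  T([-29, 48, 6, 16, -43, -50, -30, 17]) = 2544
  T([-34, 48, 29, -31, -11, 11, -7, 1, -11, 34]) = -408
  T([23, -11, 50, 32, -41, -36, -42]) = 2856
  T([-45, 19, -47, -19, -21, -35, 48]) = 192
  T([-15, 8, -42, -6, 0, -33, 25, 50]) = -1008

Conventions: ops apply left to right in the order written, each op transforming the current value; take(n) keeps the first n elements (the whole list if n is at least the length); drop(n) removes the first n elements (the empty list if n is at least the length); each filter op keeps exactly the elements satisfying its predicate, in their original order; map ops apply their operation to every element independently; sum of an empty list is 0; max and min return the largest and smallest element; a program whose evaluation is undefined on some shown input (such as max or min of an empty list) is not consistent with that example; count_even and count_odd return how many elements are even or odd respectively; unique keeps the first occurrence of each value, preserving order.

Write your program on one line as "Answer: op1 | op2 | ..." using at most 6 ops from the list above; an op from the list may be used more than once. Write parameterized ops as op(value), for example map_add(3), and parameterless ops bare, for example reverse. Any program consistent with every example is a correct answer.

map_mul(6) | drop(4) | map_mul(4) | map_neg | sum

Check, running the answer program on each example:
  [50, -11, 4, 11] -> [300, -66, 24, 66] -> [] -> [] -> [] -> 0
  [-29, 48, 6, 16, -43, -50, -30, 17] -> [-174, 288, 36, 96, -258, -300, -180, 102] -> [-258, -300, -180, 102] -> [-1032, -1200, -720, 408] -> [1032, 1200, 720, -408] -> 2544
  [-34, 48, 29, -31, -11, 11, -7, 1, -11, 34] -> [-204, 288, 174, -186, -66, 66, -42, 6, -66, 204] -> [-66, 66, -42, 6, -66, 204] -> [-264, 264, -168, 24, -264, 816] -> [264, -264, 168, -24, 264, -816] -> -408
  [23, -11, 50, 32, -41, -36, -42] -> [138, -66, 300, 192, -246, -216, -252] -> [-246, -216, -252] -> [-984, -864, -1008] -> [984, 864, 1008] -> 2856
  [-45, 19, -47, -19, -21, -35, 48] -> [-270, 114, -282, -114, -126, -210, 288] -> [-126, -210, 288] -> [-504, -840, 1152] -> [504, 840, -1152] -> 192
  [-15, 8, -42, -6, 0, -33, 25, 50] -> [-90, 48, -252, -36, 0, -198, 150, 300] -> [0, -198, 150, 300] -> [0, -792, 600, 1200] -> [0, 792, -600, -1200] -> -1008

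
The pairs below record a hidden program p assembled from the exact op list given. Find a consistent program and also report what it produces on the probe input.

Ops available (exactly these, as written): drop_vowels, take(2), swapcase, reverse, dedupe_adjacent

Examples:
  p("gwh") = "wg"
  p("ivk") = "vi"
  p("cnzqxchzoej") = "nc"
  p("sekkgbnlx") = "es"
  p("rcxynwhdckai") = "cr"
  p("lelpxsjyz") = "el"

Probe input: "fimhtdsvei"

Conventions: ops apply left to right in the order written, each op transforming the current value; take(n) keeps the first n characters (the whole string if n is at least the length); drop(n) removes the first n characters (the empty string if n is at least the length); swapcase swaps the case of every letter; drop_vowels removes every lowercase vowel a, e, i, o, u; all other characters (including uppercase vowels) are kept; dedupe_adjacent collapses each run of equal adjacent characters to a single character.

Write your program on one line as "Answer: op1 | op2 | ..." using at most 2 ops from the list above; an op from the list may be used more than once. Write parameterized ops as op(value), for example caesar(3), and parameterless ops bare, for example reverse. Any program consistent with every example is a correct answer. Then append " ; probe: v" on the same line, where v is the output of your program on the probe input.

take(2) | reverse ; probe: "if"

Check, running the answer program on each example:
  "gwh" -> "gw" -> "wg"
  "ivk" -> "iv" -> "vi"
  "cnzqxchzoej" -> "cn" -> "nc"
  "sekkgbnlx" -> "se" -> "es"
  "rcxynwhdckai" -> "rc" -> "cr"
  "lelpxsjyz" -> "le" -> "el"
  probe: "fimhtdsvei" -> "fi" -> "if"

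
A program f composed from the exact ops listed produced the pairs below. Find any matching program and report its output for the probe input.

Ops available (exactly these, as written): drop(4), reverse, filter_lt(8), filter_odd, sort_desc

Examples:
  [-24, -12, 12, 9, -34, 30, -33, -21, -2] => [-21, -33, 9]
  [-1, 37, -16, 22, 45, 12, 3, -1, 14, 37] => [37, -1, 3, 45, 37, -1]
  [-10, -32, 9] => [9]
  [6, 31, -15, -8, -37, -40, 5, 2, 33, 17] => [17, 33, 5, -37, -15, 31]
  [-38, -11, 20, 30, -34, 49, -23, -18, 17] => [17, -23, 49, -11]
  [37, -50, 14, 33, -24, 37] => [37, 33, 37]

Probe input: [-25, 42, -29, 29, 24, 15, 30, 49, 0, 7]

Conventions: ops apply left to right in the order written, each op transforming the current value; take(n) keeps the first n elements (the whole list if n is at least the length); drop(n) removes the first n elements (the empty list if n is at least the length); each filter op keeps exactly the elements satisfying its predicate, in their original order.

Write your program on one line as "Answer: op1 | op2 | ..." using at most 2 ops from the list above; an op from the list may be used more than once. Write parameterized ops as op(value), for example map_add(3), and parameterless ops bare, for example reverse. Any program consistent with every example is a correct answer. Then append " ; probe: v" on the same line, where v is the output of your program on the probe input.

filter_odd | reverse ; probe: [7, 49, 15, 29, -29, -25]

Check, running the answer program on each example:
  [-24, -12, 12, 9, -34, 30, -33, -21, -2] -> [9, -33, -21] -> [-21, -33, 9]
  [-1, 37, -16, 22, 45, 12, 3, -1, 14, 37] -> [-1, 37, 45, 3, -1, 37] -> [37, -1, 3, 45, 37, -1]
  [-10, -32, 9] -> [9] -> [9]
  [6, 31, -15, -8, -37, -40, 5, 2, 33, 17] -> [31, -15, -37, 5, 33, 17] -> [17, 33, 5, -37, -15, 31]
  [-38, -11, 20, 30, -34, 49, -23, -18, 17] -> [-11, 49, -23, 17] -> [17, -23, 49, -11]
  [37, -50, 14, 33, -24, 37] -> [37, 33, 37] -> [37, 33, 37]
  probe: [-25, 42, -29, 29, 24, 15, 30, 49, 0, 7] -> [-25, -29, 29, 15, 49, 7] -> [7, 49, 15, 29, -29, -25]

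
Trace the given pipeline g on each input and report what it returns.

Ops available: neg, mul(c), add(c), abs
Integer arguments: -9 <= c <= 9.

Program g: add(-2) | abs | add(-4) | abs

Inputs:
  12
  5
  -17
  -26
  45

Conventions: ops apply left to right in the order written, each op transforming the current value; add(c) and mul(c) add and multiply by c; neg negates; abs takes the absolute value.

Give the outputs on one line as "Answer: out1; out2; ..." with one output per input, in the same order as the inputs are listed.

6; 1; 15; 24; 39

Execution, op by op:
  12 -> 10 -> 10 -> 6 -> 6
  5 -> 3 -> 3 -> -1 -> 1
  -17 -> -19 -> 19 -> 15 -> 15
  -26 -> -28 -> 28 -> 24 -> 24
  45 -> 43 -> 43 -> 39 -> 39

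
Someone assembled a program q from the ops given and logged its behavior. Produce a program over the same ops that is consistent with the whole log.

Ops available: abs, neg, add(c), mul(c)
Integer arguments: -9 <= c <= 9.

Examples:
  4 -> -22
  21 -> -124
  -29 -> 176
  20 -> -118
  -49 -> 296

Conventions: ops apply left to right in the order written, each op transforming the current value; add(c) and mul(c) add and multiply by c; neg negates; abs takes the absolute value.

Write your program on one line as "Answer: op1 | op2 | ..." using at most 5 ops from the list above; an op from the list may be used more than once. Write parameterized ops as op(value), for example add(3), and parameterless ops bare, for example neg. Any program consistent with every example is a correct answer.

add(4) | add(-5) | add(2) | mul(-6) | add(8)

Check, running the answer program on each example:
  4 -> 8 -> 3 -> 5 -> -30 -> -22
  21 -> 25 -> 20 -> 22 -> -132 -> -124
  -29 -> -25 -> -30 -> -28 -> 168 -> 176
  20 -> 24 -> 19 -> 21 -> -126 -> -118
  -49 -> -45 -> -50 -> -48 -> 288 -> 296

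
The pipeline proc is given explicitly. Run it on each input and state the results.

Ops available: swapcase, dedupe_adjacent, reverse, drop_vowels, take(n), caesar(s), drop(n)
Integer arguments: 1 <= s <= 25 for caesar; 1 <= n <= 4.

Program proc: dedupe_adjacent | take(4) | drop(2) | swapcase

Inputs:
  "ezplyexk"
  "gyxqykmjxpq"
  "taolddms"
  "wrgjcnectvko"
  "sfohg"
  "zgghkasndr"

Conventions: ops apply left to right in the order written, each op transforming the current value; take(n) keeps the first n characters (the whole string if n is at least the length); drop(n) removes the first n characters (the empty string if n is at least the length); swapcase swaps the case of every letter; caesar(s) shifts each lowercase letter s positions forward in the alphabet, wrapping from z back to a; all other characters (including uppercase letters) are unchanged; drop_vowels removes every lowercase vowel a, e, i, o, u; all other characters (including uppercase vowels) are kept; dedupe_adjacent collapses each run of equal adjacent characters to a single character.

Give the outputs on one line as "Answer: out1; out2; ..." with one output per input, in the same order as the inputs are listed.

"PL"; "XQ"; "OL"; "GJ"; "OH"; "HK"

Execution, op by op:
  "ezplyexk" -> "ezplyexk" -> "ezpl" -> "pl" -> "PL"
  "gyxqykmjxpq" -> "gyxqykmjxpq" -> "gyxq" -> "xq" -> "XQ"
  "taolddms" -> "taoldms" -> "taol" -> "ol" -> "OL"
  "wrgjcnectvko" -> "wrgjcnectvko" -> "wrgj" -> "gj" -> "GJ"
  "sfohg" -> "sfohg" -> "sfoh" -> "oh" -> "OH"
  "zgghkasndr" -> "zghkasndr" -> "zghk" -> "hk" -> "HK"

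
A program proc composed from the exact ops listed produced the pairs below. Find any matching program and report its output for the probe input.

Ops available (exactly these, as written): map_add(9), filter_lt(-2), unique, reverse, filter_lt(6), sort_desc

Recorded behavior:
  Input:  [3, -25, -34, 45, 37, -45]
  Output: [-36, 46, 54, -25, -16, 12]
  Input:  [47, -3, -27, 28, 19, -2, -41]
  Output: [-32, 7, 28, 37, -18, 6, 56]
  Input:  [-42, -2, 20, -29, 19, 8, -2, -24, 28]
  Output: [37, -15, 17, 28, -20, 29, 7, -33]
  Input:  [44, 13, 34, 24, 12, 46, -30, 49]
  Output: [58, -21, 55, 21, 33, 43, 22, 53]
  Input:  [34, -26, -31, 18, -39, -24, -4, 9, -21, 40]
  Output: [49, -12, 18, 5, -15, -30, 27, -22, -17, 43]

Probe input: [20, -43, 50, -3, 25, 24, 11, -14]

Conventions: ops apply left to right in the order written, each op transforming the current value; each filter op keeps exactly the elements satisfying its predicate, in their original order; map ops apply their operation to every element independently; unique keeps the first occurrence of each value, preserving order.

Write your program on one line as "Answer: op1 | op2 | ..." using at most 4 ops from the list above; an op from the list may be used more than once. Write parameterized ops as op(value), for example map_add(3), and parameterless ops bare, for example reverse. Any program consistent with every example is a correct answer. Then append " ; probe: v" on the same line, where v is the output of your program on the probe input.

unique | map_add(9) | reverse ; probe: [-5, 20, 33, 34, 6, 59, -34, 29]

Check, running the answer program on each example:
  [3, -25, -34, 45, 37, -45] -> [3, -25, -34, 45, 37, -45] -> [12, -16, -25, 54, 46, -36] -> [-36, 46, 54, -25, -16, 12]
  [47, -3, -27, 28, 19, -2, -41] -> [47, -3, -27, 28, 19, -2, -41] -> [56, 6, -18, 37, 28, 7, -32] -> [-32, 7, 28, 37, -18, 6, 56]
  [-42, -2, 20, -29, 19, 8, -2, -24, 28] -> [-42, -2, 20, -29, 19, 8, -24, 28] -> [-33, 7, 29, -20, 28, 17, -15, 37] -> [37, -15, 17, 28, -20, 29, 7, -33]
  [44, 13, 34, 24, 12, 46, -30, 49] -> [44, 13, 34, 24, 12, 46, -30, 49] -> [53, 22, 43, 33, 21, 55, -21, 58] -> [58, -21, 55, 21, 33, 43, 22, 53]
  [34, -26, -31, 18, -39, -24, -4, 9, -21, 40] -> [34, -26, -31, 18, -39, -24, -4, 9, -21, 40] -> [43, -17, -22, 27, -30, -15, 5, 18, -12, 49] -> [49, -12, 18, 5, -15, -30, 27, -22, -17, 43]
  probe: [20, -43, 50, -3, 25, 24, 11, -14] -> [20, -43, 50, -3, 25, 24, 11, -14] -> [29, -34, 59, 6, 34, 33, 20, -5] -> [-5, 20, 33, 34, 6, 59, -34, 29]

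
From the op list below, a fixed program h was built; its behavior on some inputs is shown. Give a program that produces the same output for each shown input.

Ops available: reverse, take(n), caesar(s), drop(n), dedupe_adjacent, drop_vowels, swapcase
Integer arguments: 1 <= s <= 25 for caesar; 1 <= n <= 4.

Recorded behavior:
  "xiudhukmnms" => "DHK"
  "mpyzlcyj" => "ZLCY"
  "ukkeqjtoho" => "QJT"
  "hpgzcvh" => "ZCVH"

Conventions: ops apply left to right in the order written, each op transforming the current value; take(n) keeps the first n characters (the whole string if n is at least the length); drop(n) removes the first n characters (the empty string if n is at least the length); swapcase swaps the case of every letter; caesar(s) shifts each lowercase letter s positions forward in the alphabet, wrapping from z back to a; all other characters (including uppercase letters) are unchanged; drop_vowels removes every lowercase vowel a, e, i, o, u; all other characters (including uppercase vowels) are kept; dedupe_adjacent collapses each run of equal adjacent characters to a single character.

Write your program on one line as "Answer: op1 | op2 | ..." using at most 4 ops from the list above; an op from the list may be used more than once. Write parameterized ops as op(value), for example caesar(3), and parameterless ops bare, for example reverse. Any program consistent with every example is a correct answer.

drop(3) | take(4) | drop_vowels | swapcase

Check, running the answer program on each example:
  "xiudhukmnms" -> "dhukmnms" -> "dhuk" -> "dhk" -> "DHK"
  "mpyzlcyj" -> "zlcyj" -> "zlcy" -> "zlcy" -> "ZLCY"
  "ukkeqjtoho" -> "eqjtoho" -> "eqjt" -> "qjt" -> "QJT"
  "hpgzcvh" -> "zcvh" -> "zcvh" -> "zcvh" -> "ZCVH"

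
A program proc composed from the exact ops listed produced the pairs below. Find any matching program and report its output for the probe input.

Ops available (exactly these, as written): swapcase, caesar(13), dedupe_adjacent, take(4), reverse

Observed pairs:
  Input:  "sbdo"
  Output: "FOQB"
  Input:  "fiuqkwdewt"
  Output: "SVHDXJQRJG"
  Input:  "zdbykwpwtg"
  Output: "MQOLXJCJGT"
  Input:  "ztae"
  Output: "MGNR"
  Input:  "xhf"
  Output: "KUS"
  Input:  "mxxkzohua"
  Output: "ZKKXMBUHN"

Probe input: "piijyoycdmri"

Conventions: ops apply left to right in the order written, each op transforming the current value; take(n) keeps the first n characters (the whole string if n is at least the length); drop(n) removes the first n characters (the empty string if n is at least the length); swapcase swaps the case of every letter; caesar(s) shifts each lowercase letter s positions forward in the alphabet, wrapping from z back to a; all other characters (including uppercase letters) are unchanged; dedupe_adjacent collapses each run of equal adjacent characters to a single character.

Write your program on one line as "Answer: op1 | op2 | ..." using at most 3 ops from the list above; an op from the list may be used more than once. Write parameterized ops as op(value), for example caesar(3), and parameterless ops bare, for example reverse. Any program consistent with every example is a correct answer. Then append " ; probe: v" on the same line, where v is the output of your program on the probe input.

caesar(13) | swapcase ; probe: "CVVWLBLPQZEV"

Check, running the answer program on each example:
  "sbdo" -> "foqb" -> "FOQB"
  "fiuqkwdewt" -> "svhdxjqrjg" -> "SVHDXJQRJG"
  "zdbykwpwtg" -> "mqolxjcjgt" -> "MQOLXJCJGT"
  "ztae" -> "mgnr" -> "MGNR"
  "xhf" -> "kus" -> "KUS"
  "mxxkzohua" -> "zkkxmbuhn" -> "ZKKXMBUHN"
  probe: "piijyoycdmri" -> "cvvwlblpqzev" -> "CVVWLBLPQZEV"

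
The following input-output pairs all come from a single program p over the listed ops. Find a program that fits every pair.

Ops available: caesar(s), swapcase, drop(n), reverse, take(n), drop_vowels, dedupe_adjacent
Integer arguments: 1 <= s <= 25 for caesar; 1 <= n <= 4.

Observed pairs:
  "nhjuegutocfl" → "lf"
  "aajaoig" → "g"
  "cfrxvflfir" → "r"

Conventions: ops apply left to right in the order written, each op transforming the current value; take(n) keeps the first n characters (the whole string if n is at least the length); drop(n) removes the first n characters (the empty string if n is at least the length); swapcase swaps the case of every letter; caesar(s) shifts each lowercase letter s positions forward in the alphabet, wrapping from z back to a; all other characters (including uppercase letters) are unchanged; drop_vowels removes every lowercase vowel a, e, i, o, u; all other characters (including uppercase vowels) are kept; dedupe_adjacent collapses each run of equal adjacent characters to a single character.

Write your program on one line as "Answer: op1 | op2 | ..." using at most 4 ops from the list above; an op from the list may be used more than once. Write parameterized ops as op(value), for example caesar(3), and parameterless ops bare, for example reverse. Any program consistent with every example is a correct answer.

reverse | take(2) | drop_vowels

Check, running the answer program on each example:
  "nhjuegutocfl" -> "lfcotugeujhn" -> "lf" -> "lf"
  "aajaoig" -> "gioajaa" -> "gi" -> "g"
  "cfrxvflfir" -> "riflfvxrfc" -> "ri" -> "r"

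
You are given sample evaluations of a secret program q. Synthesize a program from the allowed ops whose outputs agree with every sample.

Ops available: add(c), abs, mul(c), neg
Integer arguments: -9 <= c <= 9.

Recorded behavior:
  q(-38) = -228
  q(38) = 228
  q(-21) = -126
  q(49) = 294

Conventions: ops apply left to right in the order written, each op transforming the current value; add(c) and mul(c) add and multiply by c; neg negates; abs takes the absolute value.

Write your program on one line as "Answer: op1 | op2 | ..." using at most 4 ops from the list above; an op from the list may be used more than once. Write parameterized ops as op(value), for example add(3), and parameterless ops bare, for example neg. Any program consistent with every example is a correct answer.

mul(3) | mul(-2) | neg

Check, running the answer program on each example:
  -38 -> -114 -> 228 -> -228
  38 -> 114 -> -228 -> 228
  -21 -> -63 -> 126 -> -126
  49 -> 147 -> -294 -> 294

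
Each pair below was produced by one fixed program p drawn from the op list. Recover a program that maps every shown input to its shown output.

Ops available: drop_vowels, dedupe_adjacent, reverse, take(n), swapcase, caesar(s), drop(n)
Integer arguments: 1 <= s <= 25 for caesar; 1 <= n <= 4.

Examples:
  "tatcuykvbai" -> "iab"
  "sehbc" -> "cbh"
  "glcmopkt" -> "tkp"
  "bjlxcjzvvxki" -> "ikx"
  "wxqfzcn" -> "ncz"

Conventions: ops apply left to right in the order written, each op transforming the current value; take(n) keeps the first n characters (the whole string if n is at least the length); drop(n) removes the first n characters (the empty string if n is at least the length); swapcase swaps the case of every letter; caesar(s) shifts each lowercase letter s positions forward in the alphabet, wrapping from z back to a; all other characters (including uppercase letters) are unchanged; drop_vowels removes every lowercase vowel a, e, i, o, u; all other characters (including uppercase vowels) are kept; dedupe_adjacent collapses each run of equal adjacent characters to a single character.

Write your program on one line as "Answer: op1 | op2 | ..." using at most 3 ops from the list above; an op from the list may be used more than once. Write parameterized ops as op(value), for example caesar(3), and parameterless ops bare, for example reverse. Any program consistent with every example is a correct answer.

reverse | take(3)

Check, running the answer program on each example:
  "tatcuykvbai" -> "iabvkyuctat" -> "iab"
  "sehbc" -> "cbhes" -> "cbh"
  "glcmopkt" -> "tkpomclg" -> "tkp"
  "bjlxcjzvvxki" -> "ikxvvzjcxljb" -> "ikx"
  "wxqfzcn" -> "nczfqxw" -> "ncz"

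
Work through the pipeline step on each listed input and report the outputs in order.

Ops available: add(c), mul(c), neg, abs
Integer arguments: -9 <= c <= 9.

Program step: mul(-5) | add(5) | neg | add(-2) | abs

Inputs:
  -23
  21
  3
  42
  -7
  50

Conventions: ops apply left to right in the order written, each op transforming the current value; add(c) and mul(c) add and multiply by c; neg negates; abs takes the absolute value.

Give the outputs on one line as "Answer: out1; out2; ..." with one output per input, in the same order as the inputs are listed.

Execution, op by op:
  -23 -> 115 -> 120 -> -120 -> -122 -> 122
  21 -> -105 -> -100 -> 100 -> 98 -> 98
  3 -> -15 -> -10 -> 10 -> 8 -> 8
  42 -> -210 -> -205 -> 205 -> 203 -> 203
  -7 -> 35 -> 40 -> -40 -> -42 -> 42
  50 -> -250 -> -245 -> 245 -> 243 -> 243

122; 98; 8; 203; 42; 243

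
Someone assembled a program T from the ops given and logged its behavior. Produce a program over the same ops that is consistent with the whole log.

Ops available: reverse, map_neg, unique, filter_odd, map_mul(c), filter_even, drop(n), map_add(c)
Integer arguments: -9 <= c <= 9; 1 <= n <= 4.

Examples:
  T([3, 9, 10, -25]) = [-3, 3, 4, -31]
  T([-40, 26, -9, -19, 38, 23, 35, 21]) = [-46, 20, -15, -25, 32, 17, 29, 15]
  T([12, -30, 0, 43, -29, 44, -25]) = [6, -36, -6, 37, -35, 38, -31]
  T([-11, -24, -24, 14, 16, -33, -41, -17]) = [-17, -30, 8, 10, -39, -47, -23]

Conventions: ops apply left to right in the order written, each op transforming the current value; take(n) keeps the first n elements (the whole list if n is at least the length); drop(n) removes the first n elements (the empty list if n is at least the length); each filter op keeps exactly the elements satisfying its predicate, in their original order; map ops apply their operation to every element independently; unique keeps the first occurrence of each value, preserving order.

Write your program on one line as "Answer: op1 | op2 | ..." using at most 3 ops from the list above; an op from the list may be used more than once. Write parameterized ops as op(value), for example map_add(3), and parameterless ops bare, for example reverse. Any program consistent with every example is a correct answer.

unique | map_add(-2) | map_add(-4)

Check, running the answer program on each example:
  [3, 9, 10, -25] -> [3, 9, 10, -25] -> [1, 7, 8, -27] -> [-3, 3, 4, -31]
  [-40, 26, -9, -19, 38, 23, 35, 21] -> [-40, 26, -9, -19, 38, 23, 35, 21] -> [-42, 24, -11, -21, 36, 21, 33, 19] -> [-46, 20, -15, -25, 32, 17, 29, 15]
  [12, -30, 0, 43, -29, 44, -25] -> [12, -30, 0, 43, -29, 44, -25] -> [10, -32, -2, 41, -31, 42, -27] -> [6, -36, -6, 37, -35, 38, -31]
  [-11, -24, -24, 14, 16, -33, -41, -17] -> [-11, -24, 14, 16, -33, -41, -17] -> [-13, -26, 12, 14, -35, -43, -19] -> [-17, -30, 8, 10, -39, -47, -23]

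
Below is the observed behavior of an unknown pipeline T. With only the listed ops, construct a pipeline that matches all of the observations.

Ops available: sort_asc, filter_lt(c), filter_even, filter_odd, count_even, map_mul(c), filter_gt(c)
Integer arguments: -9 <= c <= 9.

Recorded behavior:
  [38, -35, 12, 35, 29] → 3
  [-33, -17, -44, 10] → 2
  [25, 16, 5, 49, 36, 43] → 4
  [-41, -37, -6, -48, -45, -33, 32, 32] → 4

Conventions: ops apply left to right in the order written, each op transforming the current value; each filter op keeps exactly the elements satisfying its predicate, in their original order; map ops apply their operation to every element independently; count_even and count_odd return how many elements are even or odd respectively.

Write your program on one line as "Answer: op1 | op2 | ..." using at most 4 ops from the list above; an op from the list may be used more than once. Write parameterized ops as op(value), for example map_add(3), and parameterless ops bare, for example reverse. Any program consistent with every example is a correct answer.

filter_odd | sort_asc | map_mul(4) | count_even

Check, running the answer program on each example:
  [38, -35, 12, 35, 29] -> [-35, 35, 29] -> [-35, 29, 35] -> [-140, 116, 140] -> 3
  [-33, -17, -44, 10] -> [-33, -17] -> [-33, -17] -> [-132, -68] -> 2
  [25, 16, 5, 49, 36, 43] -> [25, 5, 49, 43] -> [5, 25, 43, 49] -> [20, 100, 172, 196] -> 4
  [-41, -37, -6, -48, -45, -33, 32, 32] -> [-41, -37, -45, -33] -> [-45, -41, -37, -33] -> [-180, -164, -148, -132] -> 4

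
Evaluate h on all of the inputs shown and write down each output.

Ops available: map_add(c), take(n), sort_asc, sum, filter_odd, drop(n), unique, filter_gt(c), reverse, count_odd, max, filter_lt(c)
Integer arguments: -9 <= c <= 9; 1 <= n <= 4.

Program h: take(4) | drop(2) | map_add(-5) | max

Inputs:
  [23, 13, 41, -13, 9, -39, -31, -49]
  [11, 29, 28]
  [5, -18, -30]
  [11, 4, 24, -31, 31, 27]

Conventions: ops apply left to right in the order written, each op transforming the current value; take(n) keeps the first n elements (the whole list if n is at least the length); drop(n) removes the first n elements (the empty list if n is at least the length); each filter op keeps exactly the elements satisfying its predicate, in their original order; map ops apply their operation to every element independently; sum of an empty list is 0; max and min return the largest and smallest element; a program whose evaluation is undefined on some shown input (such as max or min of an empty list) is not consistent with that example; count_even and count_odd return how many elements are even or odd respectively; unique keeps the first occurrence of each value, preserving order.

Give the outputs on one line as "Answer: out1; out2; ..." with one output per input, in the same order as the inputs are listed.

36; 23; -35; 19

Execution, op by op:
  [23, 13, 41, -13, 9, -39, -31, -49] -> [23, 13, 41, -13] -> [41, -13] -> [36, -18] -> 36
  [11, 29, 28] -> [11, 29, 28] -> [28] -> [23] -> 23
  [5, -18, -30] -> [5, -18, -30] -> [-30] -> [-35] -> -35
  [11, 4, 24, -31, 31, 27] -> [11, 4, 24, -31] -> [24, -31] -> [19, -36] -> 19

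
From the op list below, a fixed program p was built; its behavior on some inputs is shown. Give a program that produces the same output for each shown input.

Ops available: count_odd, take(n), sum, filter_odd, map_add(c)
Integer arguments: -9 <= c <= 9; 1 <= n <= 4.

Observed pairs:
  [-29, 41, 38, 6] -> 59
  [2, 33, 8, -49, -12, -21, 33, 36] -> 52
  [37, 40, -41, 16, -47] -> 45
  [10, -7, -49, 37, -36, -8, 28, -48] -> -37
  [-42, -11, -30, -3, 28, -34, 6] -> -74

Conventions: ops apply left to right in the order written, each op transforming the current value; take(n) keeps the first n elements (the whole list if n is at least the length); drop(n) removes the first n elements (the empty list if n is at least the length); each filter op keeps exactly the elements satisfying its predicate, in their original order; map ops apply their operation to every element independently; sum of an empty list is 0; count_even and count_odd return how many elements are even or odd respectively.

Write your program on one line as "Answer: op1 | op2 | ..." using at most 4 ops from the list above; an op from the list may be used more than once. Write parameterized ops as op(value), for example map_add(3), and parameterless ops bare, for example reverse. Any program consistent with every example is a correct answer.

take(3) | map_add(3) | sum

Check, running the answer program on each example:
  [-29, 41, 38, 6] -> [-29, 41, 38] -> [-26, 44, 41] -> 59
  [2, 33, 8, -49, -12, -21, 33, 36] -> [2, 33, 8] -> [5, 36, 11] -> 52
  [37, 40, -41, 16, -47] -> [37, 40, -41] -> [40, 43, -38] -> 45
  [10, -7, -49, 37, -36, -8, 28, -48] -> [10, -7, -49] -> [13, -4, -46] -> -37
  [-42, -11, -30, -3, 28, -34, 6] -> [-42, -11, -30] -> [-39, -8, -27] -> -74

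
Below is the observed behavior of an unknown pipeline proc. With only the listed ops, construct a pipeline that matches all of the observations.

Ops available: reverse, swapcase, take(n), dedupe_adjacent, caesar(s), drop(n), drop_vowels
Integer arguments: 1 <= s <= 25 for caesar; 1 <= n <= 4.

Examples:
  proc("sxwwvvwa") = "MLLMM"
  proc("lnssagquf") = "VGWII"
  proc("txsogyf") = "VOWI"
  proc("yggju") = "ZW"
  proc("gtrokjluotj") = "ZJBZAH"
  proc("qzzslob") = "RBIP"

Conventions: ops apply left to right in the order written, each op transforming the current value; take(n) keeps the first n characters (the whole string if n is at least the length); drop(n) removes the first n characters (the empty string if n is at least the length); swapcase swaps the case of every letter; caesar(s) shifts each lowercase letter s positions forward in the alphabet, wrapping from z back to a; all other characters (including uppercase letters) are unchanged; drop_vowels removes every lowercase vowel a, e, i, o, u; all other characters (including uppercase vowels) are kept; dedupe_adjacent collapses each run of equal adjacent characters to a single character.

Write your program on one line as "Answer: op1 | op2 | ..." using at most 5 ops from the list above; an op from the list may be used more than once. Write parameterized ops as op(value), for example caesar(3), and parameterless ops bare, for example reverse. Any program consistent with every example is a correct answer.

drop(2) | reverse | drop_vowels | caesar(16) | swapcase

Check, running the answer program on each example:
  "sxwwvvwa" -> "wwvvwa" -> "awvvww" -> "wvvww" -> "mllmm" -> "MLLMM"
  "lnssagquf" -> "ssagquf" -> "fuqgass" -> "fqgss" -> "vgwii" -> "VGWII"
  "txsogyf" -> "sogyf" -> "fygos" -> "fygs" -> "vowi" -> "VOWI"
  "yggju" -> "gju" -> "ujg" -> "jg" -> "zw" -> "ZW"
  "gtrokjluotj" -> "rokjluotj" -> "jtouljkor" -> "jtljkr" -> "zjbzah" -> "ZJBZAH"
  "qzzslob" -> "zslob" -> "bolsz" -> "blsz" -> "rbip" -> "RBIP"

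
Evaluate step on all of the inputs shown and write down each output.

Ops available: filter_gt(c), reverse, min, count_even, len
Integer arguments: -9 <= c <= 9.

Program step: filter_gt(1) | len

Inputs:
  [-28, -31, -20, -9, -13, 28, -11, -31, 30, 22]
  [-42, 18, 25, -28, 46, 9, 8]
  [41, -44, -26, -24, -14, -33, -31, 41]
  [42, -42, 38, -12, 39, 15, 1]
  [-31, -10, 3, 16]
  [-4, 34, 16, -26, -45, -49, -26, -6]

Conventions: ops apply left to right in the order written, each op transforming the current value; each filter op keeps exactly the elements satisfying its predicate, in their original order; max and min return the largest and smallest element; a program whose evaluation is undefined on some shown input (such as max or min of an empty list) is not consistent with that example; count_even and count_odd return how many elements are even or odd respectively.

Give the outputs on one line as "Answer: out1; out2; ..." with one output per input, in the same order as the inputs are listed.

3; 5; 2; 4; 2; 2

Execution, op by op:
  [-28, -31, -20, -9, -13, 28, -11, -31, 30, 22] -> [28, 30, 22] -> 3
  [-42, 18, 25, -28, 46, 9, 8] -> [18, 25, 46, 9, 8] -> 5
  [41, -44, -26, -24, -14, -33, -31, 41] -> [41, 41] -> 2
  [42, -42, 38, -12, 39, 15, 1] -> [42, 38, 39, 15] -> 4
  [-31, -10, 3, 16] -> [3, 16] -> 2
  [-4, 34, 16, -26, -45, -49, -26, -6] -> [34, 16] -> 2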